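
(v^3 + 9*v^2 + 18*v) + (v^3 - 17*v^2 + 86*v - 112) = 2*v^3 - 8*v^2 + 104*v - 112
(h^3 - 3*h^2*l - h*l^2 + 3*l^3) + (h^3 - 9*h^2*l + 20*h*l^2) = 2*h^3 - 12*h^2*l + 19*h*l^2 + 3*l^3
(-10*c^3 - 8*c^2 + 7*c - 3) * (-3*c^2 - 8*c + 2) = 30*c^5 + 104*c^4 + 23*c^3 - 63*c^2 + 38*c - 6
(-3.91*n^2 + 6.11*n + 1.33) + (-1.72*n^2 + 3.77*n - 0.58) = -5.63*n^2 + 9.88*n + 0.75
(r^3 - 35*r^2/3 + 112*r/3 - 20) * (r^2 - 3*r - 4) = r^5 - 44*r^4/3 + 205*r^3/3 - 256*r^2/3 - 268*r/3 + 80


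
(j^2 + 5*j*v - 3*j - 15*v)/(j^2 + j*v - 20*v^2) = (3 - j)/(-j + 4*v)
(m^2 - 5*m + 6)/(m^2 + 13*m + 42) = (m^2 - 5*m + 6)/(m^2 + 13*m + 42)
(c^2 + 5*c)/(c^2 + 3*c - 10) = c/(c - 2)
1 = 1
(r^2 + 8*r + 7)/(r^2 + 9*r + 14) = (r + 1)/(r + 2)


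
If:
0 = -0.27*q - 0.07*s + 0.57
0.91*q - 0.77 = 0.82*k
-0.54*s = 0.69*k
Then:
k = 2.22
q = 2.85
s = -2.84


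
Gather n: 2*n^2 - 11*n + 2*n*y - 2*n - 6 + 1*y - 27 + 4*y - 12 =2*n^2 + n*(2*y - 13) + 5*y - 45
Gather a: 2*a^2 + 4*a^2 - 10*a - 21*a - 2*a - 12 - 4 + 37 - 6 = 6*a^2 - 33*a + 15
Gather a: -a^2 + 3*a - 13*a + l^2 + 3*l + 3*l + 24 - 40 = -a^2 - 10*a + l^2 + 6*l - 16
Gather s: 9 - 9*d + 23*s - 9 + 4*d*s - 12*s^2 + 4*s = -9*d - 12*s^2 + s*(4*d + 27)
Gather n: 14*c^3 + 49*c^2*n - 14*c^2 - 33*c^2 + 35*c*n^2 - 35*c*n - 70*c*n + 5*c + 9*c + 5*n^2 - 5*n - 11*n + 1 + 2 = 14*c^3 - 47*c^2 + 14*c + n^2*(35*c + 5) + n*(49*c^2 - 105*c - 16) + 3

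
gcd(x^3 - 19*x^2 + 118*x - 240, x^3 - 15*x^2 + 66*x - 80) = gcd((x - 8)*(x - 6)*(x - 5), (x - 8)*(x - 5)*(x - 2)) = x^2 - 13*x + 40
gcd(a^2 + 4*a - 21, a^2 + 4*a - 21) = a^2 + 4*a - 21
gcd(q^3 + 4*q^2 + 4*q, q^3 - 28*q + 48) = 1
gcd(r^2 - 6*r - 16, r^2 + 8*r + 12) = r + 2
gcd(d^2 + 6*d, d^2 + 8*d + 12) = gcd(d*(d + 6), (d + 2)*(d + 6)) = d + 6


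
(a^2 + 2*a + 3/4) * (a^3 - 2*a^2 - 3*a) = a^5 - 25*a^3/4 - 15*a^2/2 - 9*a/4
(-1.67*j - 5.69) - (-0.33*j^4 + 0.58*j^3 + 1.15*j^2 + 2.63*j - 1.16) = 0.33*j^4 - 0.58*j^3 - 1.15*j^2 - 4.3*j - 4.53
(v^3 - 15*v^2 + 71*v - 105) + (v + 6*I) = v^3 - 15*v^2 + 72*v - 105 + 6*I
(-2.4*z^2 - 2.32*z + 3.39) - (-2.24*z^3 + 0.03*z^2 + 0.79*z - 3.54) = 2.24*z^3 - 2.43*z^2 - 3.11*z + 6.93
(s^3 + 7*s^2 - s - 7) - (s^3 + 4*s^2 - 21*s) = 3*s^2 + 20*s - 7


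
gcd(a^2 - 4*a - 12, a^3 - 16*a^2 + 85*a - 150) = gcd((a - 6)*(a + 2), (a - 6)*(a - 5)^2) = a - 6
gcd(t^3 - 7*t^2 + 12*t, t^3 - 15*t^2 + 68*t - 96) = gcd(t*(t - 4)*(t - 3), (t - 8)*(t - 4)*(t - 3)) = t^2 - 7*t + 12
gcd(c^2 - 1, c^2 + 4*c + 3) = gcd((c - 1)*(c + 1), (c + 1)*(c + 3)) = c + 1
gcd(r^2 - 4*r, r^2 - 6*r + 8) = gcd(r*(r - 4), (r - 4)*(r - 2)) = r - 4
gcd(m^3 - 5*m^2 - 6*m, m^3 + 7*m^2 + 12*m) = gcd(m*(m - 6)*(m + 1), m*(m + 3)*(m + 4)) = m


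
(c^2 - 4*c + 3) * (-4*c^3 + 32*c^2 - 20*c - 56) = -4*c^5 + 48*c^4 - 160*c^3 + 120*c^2 + 164*c - 168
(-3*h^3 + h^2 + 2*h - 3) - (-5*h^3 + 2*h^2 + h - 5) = 2*h^3 - h^2 + h + 2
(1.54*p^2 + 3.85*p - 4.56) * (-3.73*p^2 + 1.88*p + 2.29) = -5.7442*p^4 - 11.4653*p^3 + 27.7734*p^2 + 0.2437*p - 10.4424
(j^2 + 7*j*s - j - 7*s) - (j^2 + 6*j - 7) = 7*j*s - 7*j - 7*s + 7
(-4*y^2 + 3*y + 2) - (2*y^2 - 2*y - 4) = -6*y^2 + 5*y + 6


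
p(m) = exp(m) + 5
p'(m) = exp(m)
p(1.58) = 9.85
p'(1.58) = 4.85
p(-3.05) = 5.05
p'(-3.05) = 0.05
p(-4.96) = 5.01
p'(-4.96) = 0.01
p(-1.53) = 5.22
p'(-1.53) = 0.22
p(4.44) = 89.77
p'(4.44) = 84.77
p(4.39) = 85.64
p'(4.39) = 80.64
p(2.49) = 17.06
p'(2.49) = 12.06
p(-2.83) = 5.06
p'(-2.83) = 0.06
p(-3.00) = 5.05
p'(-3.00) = 0.05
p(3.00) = 25.09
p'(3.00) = 20.09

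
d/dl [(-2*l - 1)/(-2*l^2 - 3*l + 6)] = (4*l^2 + 6*l - (2*l + 1)*(4*l + 3) - 12)/(2*l^2 + 3*l - 6)^2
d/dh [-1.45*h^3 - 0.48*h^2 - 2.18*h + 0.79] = -4.35*h^2 - 0.96*h - 2.18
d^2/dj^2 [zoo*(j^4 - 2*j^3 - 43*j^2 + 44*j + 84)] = zoo*(j^2 + j + 1)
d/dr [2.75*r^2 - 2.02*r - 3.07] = 5.5*r - 2.02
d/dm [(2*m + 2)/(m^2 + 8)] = 2*(m^2 - 2*m*(m + 1) + 8)/(m^2 + 8)^2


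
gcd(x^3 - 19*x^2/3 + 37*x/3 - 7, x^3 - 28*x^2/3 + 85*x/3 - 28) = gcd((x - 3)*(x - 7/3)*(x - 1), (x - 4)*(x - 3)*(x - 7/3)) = x^2 - 16*x/3 + 7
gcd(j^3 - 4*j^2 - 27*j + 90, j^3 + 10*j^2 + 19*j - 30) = j + 5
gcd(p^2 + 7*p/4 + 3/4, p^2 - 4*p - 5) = p + 1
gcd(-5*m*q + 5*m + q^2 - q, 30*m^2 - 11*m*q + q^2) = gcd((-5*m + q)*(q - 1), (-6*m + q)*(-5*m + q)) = -5*m + q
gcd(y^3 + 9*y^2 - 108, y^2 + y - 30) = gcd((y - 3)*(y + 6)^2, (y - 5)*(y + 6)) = y + 6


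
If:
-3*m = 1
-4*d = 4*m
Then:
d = 1/3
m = -1/3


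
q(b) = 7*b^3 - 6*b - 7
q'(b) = 21*b^2 - 6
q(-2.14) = -62.76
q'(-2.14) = 90.17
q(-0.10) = -6.41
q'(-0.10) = -5.79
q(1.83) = 24.92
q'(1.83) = 64.33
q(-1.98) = -49.46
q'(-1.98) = 76.33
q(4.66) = 673.40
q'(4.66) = 450.03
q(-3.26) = -229.96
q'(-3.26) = 217.18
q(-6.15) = -1598.36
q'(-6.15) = 788.27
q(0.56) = -9.13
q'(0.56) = 0.59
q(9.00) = 5042.00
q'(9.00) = 1695.00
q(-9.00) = -5056.00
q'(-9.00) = 1695.00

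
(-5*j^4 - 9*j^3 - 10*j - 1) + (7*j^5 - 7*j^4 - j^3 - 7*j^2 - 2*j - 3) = 7*j^5 - 12*j^4 - 10*j^3 - 7*j^2 - 12*j - 4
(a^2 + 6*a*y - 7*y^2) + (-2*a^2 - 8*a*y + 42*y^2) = -a^2 - 2*a*y + 35*y^2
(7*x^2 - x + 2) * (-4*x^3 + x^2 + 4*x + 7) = -28*x^5 + 11*x^4 + 19*x^3 + 47*x^2 + x + 14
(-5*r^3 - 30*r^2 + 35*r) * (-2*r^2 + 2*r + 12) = 10*r^5 + 50*r^4 - 190*r^3 - 290*r^2 + 420*r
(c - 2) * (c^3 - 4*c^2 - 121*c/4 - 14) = c^4 - 6*c^3 - 89*c^2/4 + 93*c/2 + 28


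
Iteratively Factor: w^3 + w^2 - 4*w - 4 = (w + 2)*(w^2 - w - 2) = (w + 1)*(w + 2)*(w - 2)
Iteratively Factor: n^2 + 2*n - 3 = (n - 1)*(n + 3)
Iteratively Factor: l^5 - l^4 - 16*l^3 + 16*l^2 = (l - 1)*(l^4 - 16*l^2) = l*(l - 1)*(l^3 - 16*l) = l^2*(l - 1)*(l^2 - 16) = l^2*(l - 1)*(l + 4)*(l - 4)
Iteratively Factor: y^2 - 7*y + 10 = (y - 2)*(y - 5)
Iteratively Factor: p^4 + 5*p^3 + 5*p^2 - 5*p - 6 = (p + 1)*(p^3 + 4*p^2 + p - 6) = (p - 1)*(p + 1)*(p^2 + 5*p + 6) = (p - 1)*(p + 1)*(p + 2)*(p + 3)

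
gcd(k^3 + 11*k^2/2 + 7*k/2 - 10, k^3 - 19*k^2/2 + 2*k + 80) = k + 5/2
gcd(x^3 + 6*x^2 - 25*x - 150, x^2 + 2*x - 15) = x + 5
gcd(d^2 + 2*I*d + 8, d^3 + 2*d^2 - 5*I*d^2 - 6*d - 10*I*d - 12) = d - 2*I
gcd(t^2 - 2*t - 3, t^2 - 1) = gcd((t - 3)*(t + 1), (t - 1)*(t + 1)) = t + 1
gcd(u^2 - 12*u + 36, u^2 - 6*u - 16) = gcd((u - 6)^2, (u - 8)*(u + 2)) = 1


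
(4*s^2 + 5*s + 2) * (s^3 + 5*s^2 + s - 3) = 4*s^5 + 25*s^4 + 31*s^3 + 3*s^2 - 13*s - 6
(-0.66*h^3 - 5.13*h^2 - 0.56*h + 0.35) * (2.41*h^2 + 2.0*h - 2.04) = -1.5906*h^5 - 13.6833*h^4 - 10.2632*h^3 + 10.1887*h^2 + 1.8424*h - 0.714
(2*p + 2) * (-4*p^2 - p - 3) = -8*p^3 - 10*p^2 - 8*p - 6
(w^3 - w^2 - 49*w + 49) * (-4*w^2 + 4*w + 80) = -4*w^5 + 8*w^4 + 272*w^3 - 472*w^2 - 3724*w + 3920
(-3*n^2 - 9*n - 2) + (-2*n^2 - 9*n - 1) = -5*n^2 - 18*n - 3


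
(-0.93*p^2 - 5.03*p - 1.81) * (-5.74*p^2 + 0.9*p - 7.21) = 5.3382*p^4 + 28.0352*p^3 + 12.5677*p^2 + 34.6373*p + 13.0501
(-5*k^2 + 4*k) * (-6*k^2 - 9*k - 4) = 30*k^4 + 21*k^3 - 16*k^2 - 16*k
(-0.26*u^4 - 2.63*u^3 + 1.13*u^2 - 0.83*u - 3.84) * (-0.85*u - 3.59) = 0.221*u^5 + 3.1689*u^4 + 8.4812*u^3 - 3.3512*u^2 + 6.2437*u + 13.7856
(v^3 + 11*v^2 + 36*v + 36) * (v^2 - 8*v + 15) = v^5 + 3*v^4 - 37*v^3 - 87*v^2 + 252*v + 540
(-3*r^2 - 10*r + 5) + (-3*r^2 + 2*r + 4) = -6*r^2 - 8*r + 9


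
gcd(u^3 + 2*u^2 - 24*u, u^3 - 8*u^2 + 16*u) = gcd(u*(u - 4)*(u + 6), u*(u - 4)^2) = u^2 - 4*u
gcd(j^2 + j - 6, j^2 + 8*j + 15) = j + 3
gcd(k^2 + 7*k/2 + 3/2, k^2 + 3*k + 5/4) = k + 1/2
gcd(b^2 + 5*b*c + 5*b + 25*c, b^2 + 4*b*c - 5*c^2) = b + 5*c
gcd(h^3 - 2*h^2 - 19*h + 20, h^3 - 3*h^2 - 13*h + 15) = h^2 - 6*h + 5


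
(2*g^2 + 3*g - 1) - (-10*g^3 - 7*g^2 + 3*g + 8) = 10*g^3 + 9*g^2 - 9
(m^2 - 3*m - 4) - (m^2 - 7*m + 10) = 4*m - 14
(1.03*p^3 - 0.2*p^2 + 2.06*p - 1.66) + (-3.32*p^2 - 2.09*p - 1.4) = 1.03*p^3 - 3.52*p^2 - 0.0299999999999998*p - 3.06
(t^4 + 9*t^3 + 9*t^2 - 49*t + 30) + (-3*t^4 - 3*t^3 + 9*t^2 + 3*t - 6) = -2*t^4 + 6*t^3 + 18*t^2 - 46*t + 24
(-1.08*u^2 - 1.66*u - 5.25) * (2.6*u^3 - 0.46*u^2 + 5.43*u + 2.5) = -2.808*u^5 - 3.8192*u^4 - 18.7508*u^3 - 9.2988*u^2 - 32.6575*u - 13.125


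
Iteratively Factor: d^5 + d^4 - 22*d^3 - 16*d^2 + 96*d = (d - 2)*(d^4 + 3*d^3 - 16*d^2 - 48*d) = d*(d - 2)*(d^3 + 3*d^2 - 16*d - 48) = d*(d - 2)*(d + 3)*(d^2 - 16) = d*(d - 4)*(d - 2)*(d + 3)*(d + 4)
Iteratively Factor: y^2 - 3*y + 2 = (y - 1)*(y - 2)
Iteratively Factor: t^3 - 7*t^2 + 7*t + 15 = (t + 1)*(t^2 - 8*t + 15) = (t - 5)*(t + 1)*(t - 3)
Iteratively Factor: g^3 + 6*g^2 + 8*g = (g)*(g^2 + 6*g + 8) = g*(g + 2)*(g + 4)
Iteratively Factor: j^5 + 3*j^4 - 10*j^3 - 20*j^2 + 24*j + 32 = (j + 2)*(j^4 + j^3 - 12*j^2 + 4*j + 16) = (j - 2)*(j + 2)*(j^3 + 3*j^2 - 6*j - 8) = (j - 2)^2*(j + 2)*(j^2 + 5*j + 4) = (j - 2)^2*(j + 2)*(j + 4)*(j + 1)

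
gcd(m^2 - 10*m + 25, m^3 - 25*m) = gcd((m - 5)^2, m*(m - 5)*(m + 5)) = m - 5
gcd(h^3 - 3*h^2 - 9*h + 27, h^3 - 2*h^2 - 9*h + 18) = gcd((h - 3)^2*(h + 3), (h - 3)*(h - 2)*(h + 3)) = h^2 - 9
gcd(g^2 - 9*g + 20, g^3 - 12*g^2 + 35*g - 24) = 1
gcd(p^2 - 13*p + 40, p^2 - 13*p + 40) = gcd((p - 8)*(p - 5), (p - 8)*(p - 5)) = p^2 - 13*p + 40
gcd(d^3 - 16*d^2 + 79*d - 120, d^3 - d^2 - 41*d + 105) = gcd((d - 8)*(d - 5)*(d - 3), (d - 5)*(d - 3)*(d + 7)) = d^2 - 8*d + 15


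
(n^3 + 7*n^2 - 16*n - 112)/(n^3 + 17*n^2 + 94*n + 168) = (n - 4)/(n + 6)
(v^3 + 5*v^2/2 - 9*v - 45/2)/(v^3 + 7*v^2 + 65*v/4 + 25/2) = 2*(v^2 - 9)/(2*v^2 + 9*v + 10)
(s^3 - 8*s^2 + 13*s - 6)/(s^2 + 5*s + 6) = (s^3 - 8*s^2 + 13*s - 6)/(s^2 + 5*s + 6)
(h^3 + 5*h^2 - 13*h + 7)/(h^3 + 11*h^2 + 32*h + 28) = (h^2 - 2*h + 1)/(h^2 + 4*h + 4)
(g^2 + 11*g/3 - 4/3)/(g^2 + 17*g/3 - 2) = (g + 4)/(g + 6)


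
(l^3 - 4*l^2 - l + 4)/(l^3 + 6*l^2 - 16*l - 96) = (l^2 - 1)/(l^2 + 10*l + 24)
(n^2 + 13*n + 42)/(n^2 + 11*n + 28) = (n + 6)/(n + 4)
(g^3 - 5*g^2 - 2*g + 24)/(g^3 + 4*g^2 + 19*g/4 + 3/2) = 4*(g^2 - 7*g + 12)/(4*g^2 + 8*g + 3)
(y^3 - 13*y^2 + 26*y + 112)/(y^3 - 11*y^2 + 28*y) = (y^2 - 6*y - 16)/(y*(y - 4))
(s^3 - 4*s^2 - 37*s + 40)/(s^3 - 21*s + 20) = (s - 8)/(s - 4)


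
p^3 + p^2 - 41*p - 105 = (p - 7)*(p + 3)*(p + 5)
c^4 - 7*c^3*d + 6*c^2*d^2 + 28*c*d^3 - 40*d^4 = (c - 5*d)*(c - 2*d)^2*(c + 2*d)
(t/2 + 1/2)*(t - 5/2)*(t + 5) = t^3/2 + 7*t^2/4 - 5*t - 25/4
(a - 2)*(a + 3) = a^2 + a - 6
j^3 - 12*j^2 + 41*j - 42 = (j - 7)*(j - 3)*(j - 2)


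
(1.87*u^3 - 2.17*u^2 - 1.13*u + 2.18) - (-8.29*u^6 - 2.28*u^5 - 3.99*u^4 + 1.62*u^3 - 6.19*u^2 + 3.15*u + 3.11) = 8.29*u^6 + 2.28*u^5 + 3.99*u^4 + 0.25*u^3 + 4.02*u^2 - 4.28*u - 0.93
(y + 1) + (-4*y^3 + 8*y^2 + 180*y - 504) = -4*y^3 + 8*y^2 + 181*y - 503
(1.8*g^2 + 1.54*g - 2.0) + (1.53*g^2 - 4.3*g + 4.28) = 3.33*g^2 - 2.76*g + 2.28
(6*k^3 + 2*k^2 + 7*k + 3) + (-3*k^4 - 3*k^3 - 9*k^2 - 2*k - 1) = -3*k^4 + 3*k^3 - 7*k^2 + 5*k + 2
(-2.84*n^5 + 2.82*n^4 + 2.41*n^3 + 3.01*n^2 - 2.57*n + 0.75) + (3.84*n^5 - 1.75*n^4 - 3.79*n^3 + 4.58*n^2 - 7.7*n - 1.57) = 1.0*n^5 + 1.07*n^4 - 1.38*n^3 + 7.59*n^2 - 10.27*n - 0.82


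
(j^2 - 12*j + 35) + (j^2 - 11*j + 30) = 2*j^2 - 23*j + 65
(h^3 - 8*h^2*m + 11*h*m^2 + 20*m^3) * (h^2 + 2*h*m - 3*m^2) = h^5 - 6*h^4*m - 8*h^3*m^2 + 66*h^2*m^3 + 7*h*m^4 - 60*m^5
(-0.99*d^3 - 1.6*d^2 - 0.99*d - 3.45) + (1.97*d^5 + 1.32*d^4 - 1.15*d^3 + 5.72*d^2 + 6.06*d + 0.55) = 1.97*d^5 + 1.32*d^4 - 2.14*d^3 + 4.12*d^2 + 5.07*d - 2.9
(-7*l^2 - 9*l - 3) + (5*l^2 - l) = -2*l^2 - 10*l - 3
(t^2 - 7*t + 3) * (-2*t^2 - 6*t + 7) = -2*t^4 + 8*t^3 + 43*t^2 - 67*t + 21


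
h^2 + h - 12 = (h - 3)*(h + 4)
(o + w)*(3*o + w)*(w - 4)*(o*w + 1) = 3*o^3*w^2 - 12*o^3*w + 4*o^2*w^3 - 16*o^2*w^2 + 3*o^2*w - 12*o^2 + o*w^4 - 4*o*w^3 + 4*o*w^2 - 16*o*w + w^3 - 4*w^2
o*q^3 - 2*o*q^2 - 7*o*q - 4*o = (q - 4)*(q + 1)*(o*q + o)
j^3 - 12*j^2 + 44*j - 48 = (j - 6)*(j - 4)*(j - 2)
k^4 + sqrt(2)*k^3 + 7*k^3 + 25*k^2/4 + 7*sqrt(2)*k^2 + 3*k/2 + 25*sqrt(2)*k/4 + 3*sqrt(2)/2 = (k + 1/2)^2*(k + 6)*(k + sqrt(2))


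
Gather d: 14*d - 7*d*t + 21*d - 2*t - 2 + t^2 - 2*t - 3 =d*(35 - 7*t) + t^2 - 4*t - 5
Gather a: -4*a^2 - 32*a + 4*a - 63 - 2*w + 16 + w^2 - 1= -4*a^2 - 28*a + w^2 - 2*w - 48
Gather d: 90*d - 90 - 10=90*d - 100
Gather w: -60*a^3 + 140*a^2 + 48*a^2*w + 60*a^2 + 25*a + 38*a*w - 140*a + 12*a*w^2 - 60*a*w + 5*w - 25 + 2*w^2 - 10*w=-60*a^3 + 200*a^2 - 115*a + w^2*(12*a + 2) + w*(48*a^2 - 22*a - 5) - 25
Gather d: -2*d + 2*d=0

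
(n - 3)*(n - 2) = n^2 - 5*n + 6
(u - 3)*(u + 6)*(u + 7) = u^3 + 10*u^2 + 3*u - 126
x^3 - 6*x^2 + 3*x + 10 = (x - 5)*(x - 2)*(x + 1)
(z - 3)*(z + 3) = z^2 - 9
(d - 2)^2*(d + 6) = d^3 + 2*d^2 - 20*d + 24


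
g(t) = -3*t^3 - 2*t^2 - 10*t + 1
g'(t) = -9*t^2 - 4*t - 10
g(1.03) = -14.70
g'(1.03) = -23.67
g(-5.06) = 389.06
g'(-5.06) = -220.19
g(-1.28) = 16.81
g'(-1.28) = -19.63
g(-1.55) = 22.87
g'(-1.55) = -25.42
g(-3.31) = 120.98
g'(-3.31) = -95.36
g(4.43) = -343.36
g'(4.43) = -204.34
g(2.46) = -80.36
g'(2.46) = -74.30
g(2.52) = -84.91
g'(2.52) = -77.23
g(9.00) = -2438.00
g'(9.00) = -775.00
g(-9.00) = 2116.00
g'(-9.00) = -703.00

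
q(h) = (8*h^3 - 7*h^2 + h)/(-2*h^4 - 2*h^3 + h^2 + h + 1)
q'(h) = (24*h^2 - 14*h + 1)/(-2*h^4 - 2*h^3 + h^2 + h + 1) + (8*h^3 - 7*h^2 + h)*(8*h^3 + 6*h^2 - 2*h - 1)/(-2*h^4 - 2*h^3 + h^2 + h + 1)^2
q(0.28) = -0.07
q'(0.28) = -0.75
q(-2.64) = 3.61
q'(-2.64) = 2.90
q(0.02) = 0.02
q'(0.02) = 0.70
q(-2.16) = 5.81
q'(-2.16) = 7.20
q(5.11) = -0.56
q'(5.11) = 0.07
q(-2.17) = 5.74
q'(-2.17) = 7.04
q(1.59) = -1.02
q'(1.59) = 0.30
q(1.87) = -0.95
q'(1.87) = 0.21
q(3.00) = -0.77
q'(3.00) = 0.13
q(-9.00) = 0.55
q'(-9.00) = 0.08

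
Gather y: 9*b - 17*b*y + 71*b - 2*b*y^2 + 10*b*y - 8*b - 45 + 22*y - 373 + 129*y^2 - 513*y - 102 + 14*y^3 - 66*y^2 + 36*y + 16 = 72*b + 14*y^3 + y^2*(63 - 2*b) + y*(-7*b - 455) - 504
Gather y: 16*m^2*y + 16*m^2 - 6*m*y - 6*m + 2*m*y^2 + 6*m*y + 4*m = 16*m^2*y + 16*m^2 + 2*m*y^2 - 2*m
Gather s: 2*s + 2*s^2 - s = 2*s^2 + s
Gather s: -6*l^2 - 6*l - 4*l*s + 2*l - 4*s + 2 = -6*l^2 - 4*l + s*(-4*l - 4) + 2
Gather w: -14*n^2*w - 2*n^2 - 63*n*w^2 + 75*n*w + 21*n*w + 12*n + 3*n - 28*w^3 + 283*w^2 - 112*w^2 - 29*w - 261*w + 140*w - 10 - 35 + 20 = -2*n^2 + 15*n - 28*w^3 + w^2*(171 - 63*n) + w*(-14*n^2 + 96*n - 150) - 25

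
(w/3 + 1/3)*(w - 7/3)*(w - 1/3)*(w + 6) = w^4/3 + 13*w^3/9 - 107*w^2/27 - 95*w/27 + 14/9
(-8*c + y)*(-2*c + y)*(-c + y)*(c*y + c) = -16*c^4*y - 16*c^4 + 26*c^3*y^2 + 26*c^3*y - 11*c^2*y^3 - 11*c^2*y^2 + c*y^4 + c*y^3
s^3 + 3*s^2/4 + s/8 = s*(s + 1/4)*(s + 1/2)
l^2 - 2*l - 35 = (l - 7)*(l + 5)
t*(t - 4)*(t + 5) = t^3 + t^2 - 20*t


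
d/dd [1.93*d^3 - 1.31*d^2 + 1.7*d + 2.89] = 5.79*d^2 - 2.62*d + 1.7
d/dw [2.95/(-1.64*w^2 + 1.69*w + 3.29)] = (9.676*w - 4.9855)/(-1.64*w^2 + 1.69*w + 3.29)^2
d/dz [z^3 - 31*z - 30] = 3*z^2 - 31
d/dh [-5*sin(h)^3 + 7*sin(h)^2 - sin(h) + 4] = (-15*sin(h)^2 + 14*sin(h) - 1)*cos(h)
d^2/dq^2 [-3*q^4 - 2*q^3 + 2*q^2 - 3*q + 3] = -36*q^2 - 12*q + 4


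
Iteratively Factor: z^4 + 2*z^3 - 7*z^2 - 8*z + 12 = (z - 2)*(z^3 + 4*z^2 + z - 6) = (z - 2)*(z + 2)*(z^2 + 2*z - 3) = (z - 2)*(z - 1)*(z + 2)*(z + 3)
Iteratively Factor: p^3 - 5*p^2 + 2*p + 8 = (p + 1)*(p^2 - 6*p + 8) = (p - 4)*(p + 1)*(p - 2)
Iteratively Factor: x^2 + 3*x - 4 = (x - 1)*(x + 4)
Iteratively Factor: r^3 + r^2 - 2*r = (r - 1)*(r^2 + 2*r) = r*(r - 1)*(r + 2)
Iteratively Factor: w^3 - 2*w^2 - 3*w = (w - 3)*(w^2 + w) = (w - 3)*(w + 1)*(w)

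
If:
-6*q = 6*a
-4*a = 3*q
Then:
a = 0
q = 0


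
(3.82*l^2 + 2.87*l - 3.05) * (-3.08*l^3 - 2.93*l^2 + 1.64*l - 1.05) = -11.7656*l^5 - 20.0322*l^4 + 7.2497*l^3 + 9.6323*l^2 - 8.0155*l + 3.2025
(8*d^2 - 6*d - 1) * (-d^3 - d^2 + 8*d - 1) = -8*d^5 - 2*d^4 + 71*d^3 - 55*d^2 - 2*d + 1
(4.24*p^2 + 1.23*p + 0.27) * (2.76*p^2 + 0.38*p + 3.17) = 11.7024*p^4 + 5.006*p^3 + 14.6534*p^2 + 4.0017*p + 0.8559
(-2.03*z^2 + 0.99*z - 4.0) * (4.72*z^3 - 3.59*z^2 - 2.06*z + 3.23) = -9.5816*z^5 + 11.9605*z^4 - 18.2523*z^3 + 5.7637*z^2 + 11.4377*z - 12.92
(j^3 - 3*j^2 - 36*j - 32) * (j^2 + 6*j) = j^5 + 3*j^4 - 54*j^3 - 248*j^2 - 192*j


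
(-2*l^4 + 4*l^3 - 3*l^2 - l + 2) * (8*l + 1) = -16*l^5 + 30*l^4 - 20*l^3 - 11*l^2 + 15*l + 2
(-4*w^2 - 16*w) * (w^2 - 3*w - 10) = -4*w^4 - 4*w^3 + 88*w^2 + 160*w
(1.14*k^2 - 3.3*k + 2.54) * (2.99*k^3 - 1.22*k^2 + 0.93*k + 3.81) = 3.4086*k^5 - 11.2578*k^4 + 12.6808*k^3 - 1.8244*k^2 - 10.2108*k + 9.6774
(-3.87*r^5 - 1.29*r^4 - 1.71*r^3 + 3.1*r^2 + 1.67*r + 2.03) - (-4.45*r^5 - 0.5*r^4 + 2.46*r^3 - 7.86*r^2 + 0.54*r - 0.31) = 0.58*r^5 - 0.79*r^4 - 4.17*r^3 + 10.96*r^2 + 1.13*r + 2.34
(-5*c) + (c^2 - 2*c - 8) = c^2 - 7*c - 8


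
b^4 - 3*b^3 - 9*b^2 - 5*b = b*(b - 5)*(b + 1)^2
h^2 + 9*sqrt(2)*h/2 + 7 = (h + sqrt(2))*(h + 7*sqrt(2)/2)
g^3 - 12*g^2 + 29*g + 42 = (g - 7)*(g - 6)*(g + 1)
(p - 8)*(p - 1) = p^2 - 9*p + 8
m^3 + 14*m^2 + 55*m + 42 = (m + 1)*(m + 6)*(m + 7)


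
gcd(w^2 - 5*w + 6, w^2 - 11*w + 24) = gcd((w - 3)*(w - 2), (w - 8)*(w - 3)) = w - 3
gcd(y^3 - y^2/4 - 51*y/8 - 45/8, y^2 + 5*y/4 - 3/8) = y + 3/2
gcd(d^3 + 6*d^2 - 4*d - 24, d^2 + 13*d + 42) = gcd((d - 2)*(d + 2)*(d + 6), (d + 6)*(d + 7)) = d + 6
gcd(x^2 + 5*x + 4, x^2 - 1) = x + 1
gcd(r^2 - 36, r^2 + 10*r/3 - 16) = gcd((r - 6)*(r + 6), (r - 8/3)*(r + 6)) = r + 6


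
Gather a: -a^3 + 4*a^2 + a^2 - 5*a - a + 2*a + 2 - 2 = -a^3 + 5*a^2 - 4*a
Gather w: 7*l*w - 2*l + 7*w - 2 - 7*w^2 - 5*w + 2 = -2*l - 7*w^2 + w*(7*l + 2)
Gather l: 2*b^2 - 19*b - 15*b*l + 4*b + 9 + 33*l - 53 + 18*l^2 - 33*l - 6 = 2*b^2 - 15*b*l - 15*b + 18*l^2 - 50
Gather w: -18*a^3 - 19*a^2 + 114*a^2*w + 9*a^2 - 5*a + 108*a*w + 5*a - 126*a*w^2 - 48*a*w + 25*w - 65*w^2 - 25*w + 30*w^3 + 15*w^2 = -18*a^3 - 10*a^2 + 30*w^3 + w^2*(-126*a - 50) + w*(114*a^2 + 60*a)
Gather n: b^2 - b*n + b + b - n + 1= b^2 + 2*b + n*(-b - 1) + 1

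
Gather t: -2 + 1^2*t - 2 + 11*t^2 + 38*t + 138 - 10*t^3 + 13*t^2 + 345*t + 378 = -10*t^3 + 24*t^2 + 384*t + 512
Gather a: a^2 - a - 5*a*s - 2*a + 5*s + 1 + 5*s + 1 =a^2 + a*(-5*s - 3) + 10*s + 2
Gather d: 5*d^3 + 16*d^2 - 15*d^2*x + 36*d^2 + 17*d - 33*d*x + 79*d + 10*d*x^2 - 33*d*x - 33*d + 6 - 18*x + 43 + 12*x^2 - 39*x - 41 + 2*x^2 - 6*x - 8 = 5*d^3 + d^2*(52 - 15*x) + d*(10*x^2 - 66*x + 63) + 14*x^2 - 63*x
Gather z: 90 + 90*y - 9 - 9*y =81*y + 81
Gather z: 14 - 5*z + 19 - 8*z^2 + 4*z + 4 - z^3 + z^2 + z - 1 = -z^3 - 7*z^2 + 36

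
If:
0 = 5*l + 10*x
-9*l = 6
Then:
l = -2/3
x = 1/3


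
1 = 1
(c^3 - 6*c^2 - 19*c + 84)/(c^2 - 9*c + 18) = (c^2 - 3*c - 28)/(c - 6)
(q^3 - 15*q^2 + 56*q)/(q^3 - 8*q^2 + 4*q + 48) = q*(q^2 - 15*q + 56)/(q^3 - 8*q^2 + 4*q + 48)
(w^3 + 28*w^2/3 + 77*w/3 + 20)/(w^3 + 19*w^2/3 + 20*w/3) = (w + 3)/w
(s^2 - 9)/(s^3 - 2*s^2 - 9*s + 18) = 1/(s - 2)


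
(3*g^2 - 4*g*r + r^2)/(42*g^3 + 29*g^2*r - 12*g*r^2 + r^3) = (3*g^2 - 4*g*r + r^2)/(42*g^3 + 29*g^2*r - 12*g*r^2 + r^3)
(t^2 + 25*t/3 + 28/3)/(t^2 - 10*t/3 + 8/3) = (3*t^2 + 25*t + 28)/(3*t^2 - 10*t + 8)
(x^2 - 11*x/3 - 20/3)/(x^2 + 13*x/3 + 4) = (x - 5)/(x + 3)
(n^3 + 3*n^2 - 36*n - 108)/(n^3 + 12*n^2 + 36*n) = (n^2 - 3*n - 18)/(n*(n + 6))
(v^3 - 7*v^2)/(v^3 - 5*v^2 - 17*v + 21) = v^2/(v^2 + 2*v - 3)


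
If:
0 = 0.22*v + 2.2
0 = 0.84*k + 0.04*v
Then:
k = 0.48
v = -10.00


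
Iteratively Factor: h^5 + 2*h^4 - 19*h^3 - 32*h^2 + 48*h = (h + 3)*(h^4 - h^3 - 16*h^2 + 16*h) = h*(h + 3)*(h^3 - h^2 - 16*h + 16) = h*(h - 4)*(h + 3)*(h^2 + 3*h - 4) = h*(h - 4)*(h + 3)*(h + 4)*(h - 1)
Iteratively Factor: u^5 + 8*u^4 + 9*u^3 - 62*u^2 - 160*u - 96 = (u + 4)*(u^4 + 4*u^3 - 7*u^2 - 34*u - 24) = (u - 3)*(u + 4)*(u^3 + 7*u^2 + 14*u + 8) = (u - 3)*(u + 2)*(u + 4)*(u^2 + 5*u + 4) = (u - 3)*(u + 1)*(u + 2)*(u + 4)*(u + 4)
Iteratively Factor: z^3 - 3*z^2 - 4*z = (z - 4)*(z^2 + z) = z*(z - 4)*(z + 1)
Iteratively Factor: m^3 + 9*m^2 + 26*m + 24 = (m + 3)*(m^2 + 6*m + 8) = (m + 3)*(m + 4)*(m + 2)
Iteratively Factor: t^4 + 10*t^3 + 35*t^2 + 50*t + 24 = (t + 4)*(t^3 + 6*t^2 + 11*t + 6) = (t + 1)*(t + 4)*(t^2 + 5*t + 6) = (t + 1)*(t + 3)*(t + 4)*(t + 2)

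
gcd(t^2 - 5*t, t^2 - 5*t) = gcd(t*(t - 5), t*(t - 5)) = t^2 - 5*t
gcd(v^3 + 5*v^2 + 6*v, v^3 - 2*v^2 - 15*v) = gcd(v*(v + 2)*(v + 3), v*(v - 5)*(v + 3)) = v^2 + 3*v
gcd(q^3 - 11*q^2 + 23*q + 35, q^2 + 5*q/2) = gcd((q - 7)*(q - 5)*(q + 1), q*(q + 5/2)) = 1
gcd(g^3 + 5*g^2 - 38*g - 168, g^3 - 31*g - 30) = g - 6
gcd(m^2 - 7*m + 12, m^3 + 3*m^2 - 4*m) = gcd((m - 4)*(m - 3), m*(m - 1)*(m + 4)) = 1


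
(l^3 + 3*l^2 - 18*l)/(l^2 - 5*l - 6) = l*(-l^2 - 3*l + 18)/(-l^2 + 5*l + 6)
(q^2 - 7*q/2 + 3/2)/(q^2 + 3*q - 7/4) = 2*(q - 3)/(2*q + 7)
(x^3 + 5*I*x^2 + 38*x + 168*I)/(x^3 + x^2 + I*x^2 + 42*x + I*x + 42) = (x + 4*I)/(x + 1)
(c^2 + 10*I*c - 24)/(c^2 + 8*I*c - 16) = (c + 6*I)/(c + 4*I)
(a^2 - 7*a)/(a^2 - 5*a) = (a - 7)/(a - 5)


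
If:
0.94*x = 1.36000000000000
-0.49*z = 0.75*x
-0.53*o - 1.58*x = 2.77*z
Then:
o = 7.26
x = 1.45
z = -2.21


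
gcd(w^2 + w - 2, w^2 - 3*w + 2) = w - 1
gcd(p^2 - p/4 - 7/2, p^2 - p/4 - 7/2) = p^2 - p/4 - 7/2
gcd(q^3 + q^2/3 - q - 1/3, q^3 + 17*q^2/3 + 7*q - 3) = 1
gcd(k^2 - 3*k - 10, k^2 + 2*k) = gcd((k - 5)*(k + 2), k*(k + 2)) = k + 2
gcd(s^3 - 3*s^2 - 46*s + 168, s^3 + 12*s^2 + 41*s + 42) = s + 7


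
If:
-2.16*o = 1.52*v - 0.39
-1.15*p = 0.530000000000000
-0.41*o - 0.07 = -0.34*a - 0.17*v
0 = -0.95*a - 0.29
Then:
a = -0.31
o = -0.20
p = -0.46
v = 0.54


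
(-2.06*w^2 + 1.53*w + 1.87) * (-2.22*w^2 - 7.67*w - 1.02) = 4.5732*w^4 + 12.4036*w^3 - 13.7853*w^2 - 15.9035*w - 1.9074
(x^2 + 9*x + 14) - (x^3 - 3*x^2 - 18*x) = -x^3 + 4*x^2 + 27*x + 14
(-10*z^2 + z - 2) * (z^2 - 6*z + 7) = -10*z^4 + 61*z^3 - 78*z^2 + 19*z - 14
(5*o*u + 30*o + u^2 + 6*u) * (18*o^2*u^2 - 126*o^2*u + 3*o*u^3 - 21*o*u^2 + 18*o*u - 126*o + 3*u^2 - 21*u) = 90*o^3*u^3 - 90*o^3*u^2 - 3780*o^3*u + 33*o^2*u^4 - 33*o^2*u^3 - 1296*o^2*u^2 - 90*o^2*u - 3780*o^2 + 3*o*u^5 - 3*o*u^4 - 93*o*u^3 - 33*o*u^2 - 1386*o*u + 3*u^4 - 3*u^3 - 126*u^2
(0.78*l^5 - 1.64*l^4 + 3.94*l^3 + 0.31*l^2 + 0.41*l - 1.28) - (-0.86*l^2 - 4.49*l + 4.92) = 0.78*l^5 - 1.64*l^4 + 3.94*l^3 + 1.17*l^2 + 4.9*l - 6.2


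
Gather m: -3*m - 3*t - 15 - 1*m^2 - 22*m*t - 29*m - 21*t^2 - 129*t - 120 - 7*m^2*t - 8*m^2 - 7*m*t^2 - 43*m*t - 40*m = m^2*(-7*t - 9) + m*(-7*t^2 - 65*t - 72) - 21*t^2 - 132*t - 135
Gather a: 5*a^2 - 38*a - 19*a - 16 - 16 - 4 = 5*a^2 - 57*a - 36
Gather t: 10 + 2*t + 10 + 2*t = 4*t + 20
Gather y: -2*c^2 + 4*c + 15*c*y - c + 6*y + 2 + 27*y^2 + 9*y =-2*c^2 + 3*c + 27*y^2 + y*(15*c + 15) + 2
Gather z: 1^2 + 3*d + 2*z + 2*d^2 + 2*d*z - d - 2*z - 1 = 2*d^2 + 2*d*z + 2*d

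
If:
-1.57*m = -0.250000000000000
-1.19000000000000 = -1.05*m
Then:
No Solution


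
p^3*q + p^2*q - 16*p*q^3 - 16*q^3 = (p - 4*q)*(p + 4*q)*(p*q + q)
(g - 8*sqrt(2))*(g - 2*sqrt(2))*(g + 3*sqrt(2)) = g^3 - 7*sqrt(2)*g^2 - 28*g + 96*sqrt(2)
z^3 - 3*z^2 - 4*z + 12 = (z - 3)*(z - 2)*(z + 2)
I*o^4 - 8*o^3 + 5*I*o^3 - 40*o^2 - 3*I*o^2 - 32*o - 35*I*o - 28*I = (o + 4)*(o + I)*(o + 7*I)*(I*o + I)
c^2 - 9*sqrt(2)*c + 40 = (c - 5*sqrt(2))*(c - 4*sqrt(2))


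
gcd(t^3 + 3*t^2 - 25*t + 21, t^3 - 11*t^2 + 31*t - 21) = t^2 - 4*t + 3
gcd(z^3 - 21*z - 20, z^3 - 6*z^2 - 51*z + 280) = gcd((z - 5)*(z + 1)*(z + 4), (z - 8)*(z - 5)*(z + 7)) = z - 5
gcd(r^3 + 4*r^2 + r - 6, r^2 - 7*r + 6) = r - 1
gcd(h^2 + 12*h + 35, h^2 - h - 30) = h + 5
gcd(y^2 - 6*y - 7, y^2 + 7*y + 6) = y + 1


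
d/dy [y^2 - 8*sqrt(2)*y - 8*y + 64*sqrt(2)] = 2*y - 8*sqrt(2) - 8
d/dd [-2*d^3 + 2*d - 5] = 2 - 6*d^2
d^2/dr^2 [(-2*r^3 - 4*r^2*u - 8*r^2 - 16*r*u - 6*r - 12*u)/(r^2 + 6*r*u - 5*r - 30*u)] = 4*(-(2*r + 6*u - 5)^2*(r^3 + 2*r^2*u + 4*r^2 + 8*r*u + 3*r + 6*u) - (3*r + 2*u + 4)*(r^2 + 6*r*u - 5*r - 30*u)^2 + (r^2 + 6*r*u - 5*r - 30*u)*(r^3 + 2*r^2*u + 4*r^2 + 8*r*u + 3*r + 6*u + (2*r + 6*u - 5)*(3*r^2 + 4*r*u + 8*r + 8*u + 3)))/(r^2 + 6*r*u - 5*r - 30*u)^3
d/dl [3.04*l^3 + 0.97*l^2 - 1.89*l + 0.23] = 9.12*l^2 + 1.94*l - 1.89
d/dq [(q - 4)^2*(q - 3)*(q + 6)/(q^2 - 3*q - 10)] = 2*(q^5 - 7*q^4 - 5*q^3 + 18*q^2 + 548*q - 1392)/(q^4 - 6*q^3 - 11*q^2 + 60*q + 100)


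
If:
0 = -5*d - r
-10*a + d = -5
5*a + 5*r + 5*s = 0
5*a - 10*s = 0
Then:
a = 50/97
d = 15/97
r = -75/97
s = 25/97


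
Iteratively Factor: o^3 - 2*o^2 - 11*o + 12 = (o - 4)*(o^2 + 2*o - 3) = (o - 4)*(o - 1)*(o + 3)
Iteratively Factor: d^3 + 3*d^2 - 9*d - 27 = (d + 3)*(d^2 - 9) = (d - 3)*(d + 3)*(d + 3)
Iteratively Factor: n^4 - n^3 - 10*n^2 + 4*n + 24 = (n - 3)*(n^3 + 2*n^2 - 4*n - 8) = (n - 3)*(n + 2)*(n^2 - 4) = (n - 3)*(n + 2)^2*(n - 2)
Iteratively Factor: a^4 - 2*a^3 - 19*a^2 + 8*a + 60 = (a - 5)*(a^3 + 3*a^2 - 4*a - 12) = (a - 5)*(a - 2)*(a^2 + 5*a + 6) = (a - 5)*(a - 2)*(a + 3)*(a + 2)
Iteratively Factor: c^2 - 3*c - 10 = (c - 5)*(c + 2)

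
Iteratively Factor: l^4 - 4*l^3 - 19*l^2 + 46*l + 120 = (l + 3)*(l^3 - 7*l^2 + 2*l + 40) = (l + 2)*(l + 3)*(l^2 - 9*l + 20) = (l - 4)*(l + 2)*(l + 3)*(l - 5)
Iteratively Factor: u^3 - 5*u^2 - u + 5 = (u - 5)*(u^2 - 1) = (u - 5)*(u - 1)*(u + 1)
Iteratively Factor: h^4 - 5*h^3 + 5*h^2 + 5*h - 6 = (h + 1)*(h^3 - 6*h^2 + 11*h - 6) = (h - 2)*(h + 1)*(h^2 - 4*h + 3) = (h - 3)*(h - 2)*(h + 1)*(h - 1)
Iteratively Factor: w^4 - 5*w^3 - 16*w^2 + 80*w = (w - 4)*(w^3 - w^2 - 20*w) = (w - 5)*(w - 4)*(w^2 + 4*w) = (w - 5)*(w - 4)*(w + 4)*(w)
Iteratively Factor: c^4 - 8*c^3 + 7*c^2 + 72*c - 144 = (c - 3)*(c^3 - 5*c^2 - 8*c + 48) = (c - 3)*(c + 3)*(c^2 - 8*c + 16) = (c - 4)*(c - 3)*(c + 3)*(c - 4)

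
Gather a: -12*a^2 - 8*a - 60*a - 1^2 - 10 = -12*a^2 - 68*a - 11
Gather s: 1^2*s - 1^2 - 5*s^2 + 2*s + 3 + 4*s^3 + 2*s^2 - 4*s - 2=4*s^3 - 3*s^2 - s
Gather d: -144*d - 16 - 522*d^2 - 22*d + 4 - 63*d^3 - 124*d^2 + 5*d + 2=-63*d^3 - 646*d^2 - 161*d - 10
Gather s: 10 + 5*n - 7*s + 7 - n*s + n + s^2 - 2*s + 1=6*n + s^2 + s*(-n - 9) + 18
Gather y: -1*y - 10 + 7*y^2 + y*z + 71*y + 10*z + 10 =7*y^2 + y*(z + 70) + 10*z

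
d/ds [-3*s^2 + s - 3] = 1 - 6*s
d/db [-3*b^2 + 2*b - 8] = 2 - 6*b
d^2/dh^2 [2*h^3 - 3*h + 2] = 12*h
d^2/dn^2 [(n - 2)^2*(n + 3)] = 6*n - 2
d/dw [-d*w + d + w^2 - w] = -d + 2*w - 1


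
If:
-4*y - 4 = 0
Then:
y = -1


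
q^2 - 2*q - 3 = (q - 3)*(q + 1)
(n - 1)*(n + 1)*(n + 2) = n^3 + 2*n^2 - n - 2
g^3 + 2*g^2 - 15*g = g*(g - 3)*(g + 5)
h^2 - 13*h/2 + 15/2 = (h - 5)*(h - 3/2)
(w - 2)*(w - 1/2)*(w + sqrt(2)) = w^3 - 5*w^2/2 + sqrt(2)*w^2 - 5*sqrt(2)*w/2 + w + sqrt(2)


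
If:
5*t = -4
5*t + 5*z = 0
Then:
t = -4/5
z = 4/5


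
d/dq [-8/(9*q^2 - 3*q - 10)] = 24*(6*q - 1)/(-9*q^2 + 3*q + 10)^2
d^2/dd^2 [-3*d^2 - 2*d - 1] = -6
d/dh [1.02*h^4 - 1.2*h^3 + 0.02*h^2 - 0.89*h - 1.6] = 4.08*h^3 - 3.6*h^2 + 0.04*h - 0.89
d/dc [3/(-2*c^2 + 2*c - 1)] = 6*(2*c - 1)/(2*c^2 - 2*c + 1)^2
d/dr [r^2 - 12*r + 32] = 2*r - 12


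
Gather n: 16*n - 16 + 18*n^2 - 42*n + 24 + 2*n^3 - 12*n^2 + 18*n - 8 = 2*n^3 + 6*n^2 - 8*n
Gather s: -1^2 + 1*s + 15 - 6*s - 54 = -5*s - 40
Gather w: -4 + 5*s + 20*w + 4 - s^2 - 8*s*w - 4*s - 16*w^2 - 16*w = -s^2 + s - 16*w^2 + w*(4 - 8*s)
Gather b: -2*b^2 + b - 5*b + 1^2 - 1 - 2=-2*b^2 - 4*b - 2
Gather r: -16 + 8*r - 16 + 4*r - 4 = 12*r - 36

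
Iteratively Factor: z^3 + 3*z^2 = (z + 3)*(z^2) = z*(z + 3)*(z)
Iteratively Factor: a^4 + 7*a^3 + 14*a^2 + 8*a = (a + 4)*(a^3 + 3*a^2 + 2*a) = (a + 2)*(a + 4)*(a^2 + a) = a*(a + 2)*(a + 4)*(a + 1)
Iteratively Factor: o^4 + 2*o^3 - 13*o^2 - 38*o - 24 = (o + 2)*(o^3 - 13*o - 12) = (o - 4)*(o + 2)*(o^2 + 4*o + 3) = (o - 4)*(o + 2)*(o + 3)*(o + 1)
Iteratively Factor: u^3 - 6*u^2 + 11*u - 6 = (u - 2)*(u^2 - 4*u + 3) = (u - 3)*(u - 2)*(u - 1)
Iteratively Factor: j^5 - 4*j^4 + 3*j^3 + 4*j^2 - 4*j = (j)*(j^4 - 4*j^3 + 3*j^2 + 4*j - 4) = j*(j - 2)*(j^3 - 2*j^2 - j + 2) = j*(j - 2)*(j + 1)*(j^2 - 3*j + 2) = j*(j - 2)*(j - 1)*(j + 1)*(j - 2)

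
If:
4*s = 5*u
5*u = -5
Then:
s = -5/4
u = -1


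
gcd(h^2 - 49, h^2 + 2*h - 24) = 1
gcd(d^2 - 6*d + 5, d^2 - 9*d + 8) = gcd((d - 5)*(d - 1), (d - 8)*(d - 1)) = d - 1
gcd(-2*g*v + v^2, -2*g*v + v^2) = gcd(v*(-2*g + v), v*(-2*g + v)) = -2*g*v + v^2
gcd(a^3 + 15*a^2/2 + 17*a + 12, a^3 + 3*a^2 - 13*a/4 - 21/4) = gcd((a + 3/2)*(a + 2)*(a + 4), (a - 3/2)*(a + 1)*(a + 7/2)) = 1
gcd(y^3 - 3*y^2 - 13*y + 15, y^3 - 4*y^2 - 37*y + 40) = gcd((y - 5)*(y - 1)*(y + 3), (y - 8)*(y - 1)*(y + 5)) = y - 1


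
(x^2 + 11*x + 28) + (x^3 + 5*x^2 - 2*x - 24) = x^3 + 6*x^2 + 9*x + 4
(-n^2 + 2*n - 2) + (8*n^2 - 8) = 7*n^2 + 2*n - 10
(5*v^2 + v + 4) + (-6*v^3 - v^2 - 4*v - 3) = -6*v^3 + 4*v^2 - 3*v + 1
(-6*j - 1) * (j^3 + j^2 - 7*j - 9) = -6*j^4 - 7*j^3 + 41*j^2 + 61*j + 9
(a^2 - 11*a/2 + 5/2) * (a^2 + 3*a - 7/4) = a^4 - 5*a^3/2 - 63*a^2/4 + 137*a/8 - 35/8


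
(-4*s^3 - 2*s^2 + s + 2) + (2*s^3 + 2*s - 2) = -2*s^3 - 2*s^2 + 3*s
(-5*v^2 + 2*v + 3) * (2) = -10*v^2 + 4*v + 6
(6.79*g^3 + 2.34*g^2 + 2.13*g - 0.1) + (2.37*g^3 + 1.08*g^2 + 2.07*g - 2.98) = 9.16*g^3 + 3.42*g^2 + 4.2*g - 3.08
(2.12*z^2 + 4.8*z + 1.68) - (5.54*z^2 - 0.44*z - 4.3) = -3.42*z^2 + 5.24*z + 5.98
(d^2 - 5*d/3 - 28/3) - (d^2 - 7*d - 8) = 16*d/3 - 4/3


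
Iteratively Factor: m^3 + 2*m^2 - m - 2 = (m + 2)*(m^2 - 1) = (m - 1)*(m + 2)*(m + 1)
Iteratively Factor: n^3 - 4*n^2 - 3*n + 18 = (n + 2)*(n^2 - 6*n + 9) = (n - 3)*(n + 2)*(n - 3)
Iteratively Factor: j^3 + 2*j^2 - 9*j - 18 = (j + 2)*(j^2 - 9) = (j + 2)*(j + 3)*(j - 3)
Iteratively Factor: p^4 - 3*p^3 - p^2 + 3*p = (p - 1)*(p^3 - 2*p^2 - 3*p) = (p - 3)*(p - 1)*(p^2 + p) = (p - 3)*(p - 1)*(p + 1)*(p)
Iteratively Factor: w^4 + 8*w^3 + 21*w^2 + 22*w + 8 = (w + 4)*(w^3 + 4*w^2 + 5*w + 2) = (w + 2)*(w + 4)*(w^2 + 2*w + 1) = (w + 1)*(w + 2)*(w + 4)*(w + 1)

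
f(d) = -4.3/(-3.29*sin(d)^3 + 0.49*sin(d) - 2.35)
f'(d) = -4.3*(9.87*sin(d)^2*cos(d) - 0.49*cos(d))/(-3.29*sin(d)^3 + 0.49*sin(d) - 2.35)^2 = (2.107 - 42.441*sin(d)^2)*cos(d)/(3.29*sin(d)^3 - 0.49*sin(d) + 2.35)^2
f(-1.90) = 166.97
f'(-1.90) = 17499.22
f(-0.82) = 3.02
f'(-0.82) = -6.94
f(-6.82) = 1.99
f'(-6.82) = -1.66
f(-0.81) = 2.96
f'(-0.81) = -6.57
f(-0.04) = 1.81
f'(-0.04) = 0.36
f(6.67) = 1.84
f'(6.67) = -0.66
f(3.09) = 1.85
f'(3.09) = -0.37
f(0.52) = 1.71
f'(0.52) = -1.15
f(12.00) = 2.04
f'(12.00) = -1.93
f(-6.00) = 1.88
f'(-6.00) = -0.22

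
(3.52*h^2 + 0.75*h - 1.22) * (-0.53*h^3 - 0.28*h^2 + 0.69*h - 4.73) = -1.8656*h^5 - 1.3831*h^4 + 2.8654*h^3 - 15.7905*h^2 - 4.3893*h + 5.7706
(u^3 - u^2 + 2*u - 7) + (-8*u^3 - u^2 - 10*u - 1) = -7*u^3 - 2*u^2 - 8*u - 8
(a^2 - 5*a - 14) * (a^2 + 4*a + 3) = a^4 - a^3 - 31*a^2 - 71*a - 42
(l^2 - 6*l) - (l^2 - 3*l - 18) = 18 - 3*l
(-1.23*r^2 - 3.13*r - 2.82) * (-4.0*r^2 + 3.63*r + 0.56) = 4.92*r^4 + 8.0551*r^3 - 0.7707*r^2 - 11.9894*r - 1.5792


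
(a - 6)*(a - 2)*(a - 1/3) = a^3 - 25*a^2/3 + 44*a/3 - 4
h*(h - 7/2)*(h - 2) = h^3 - 11*h^2/2 + 7*h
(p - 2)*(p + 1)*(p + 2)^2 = p^4 + 3*p^3 - 2*p^2 - 12*p - 8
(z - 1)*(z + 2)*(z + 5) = z^3 + 6*z^2 + 3*z - 10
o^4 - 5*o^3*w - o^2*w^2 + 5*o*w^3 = o*(o - 5*w)*(o - w)*(o + w)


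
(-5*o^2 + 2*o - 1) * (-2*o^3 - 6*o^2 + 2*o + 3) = 10*o^5 + 26*o^4 - 20*o^3 - 5*o^2 + 4*o - 3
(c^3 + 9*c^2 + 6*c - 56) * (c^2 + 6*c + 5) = c^5 + 15*c^4 + 65*c^3 + 25*c^2 - 306*c - 280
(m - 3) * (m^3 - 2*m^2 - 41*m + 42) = m^4 - 5*m^3 - 35*m^2 + 165*m - 126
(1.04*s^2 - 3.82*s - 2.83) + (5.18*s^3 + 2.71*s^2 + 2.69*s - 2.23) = 5.18*s^3 + 3.75*s^2 - 1.13*s - 5.06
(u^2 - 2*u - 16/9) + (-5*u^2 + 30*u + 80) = -4*u^2 + 28*u + 704/9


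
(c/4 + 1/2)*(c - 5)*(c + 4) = c^3/4 + c^2/4 - 11*c/2 - 10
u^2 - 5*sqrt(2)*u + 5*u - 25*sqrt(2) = (u + 5)*(u - 5*sqrt(2))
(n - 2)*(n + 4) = n^2 + 2*n - 8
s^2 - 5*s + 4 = (s - 4)*(s - 1)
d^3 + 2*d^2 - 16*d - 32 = (d - 4)*(d + 2)*(d + 4)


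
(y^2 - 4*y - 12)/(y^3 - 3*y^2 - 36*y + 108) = (y + 2)/(y^2 + 3*y - 18)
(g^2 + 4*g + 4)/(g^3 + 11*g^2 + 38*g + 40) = (g + 2)/(g^2 + 9*g + 20)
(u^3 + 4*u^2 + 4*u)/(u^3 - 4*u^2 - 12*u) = (u + 2)/(u - 6)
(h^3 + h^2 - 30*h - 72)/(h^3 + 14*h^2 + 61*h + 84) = (h - 6)/(h + 7)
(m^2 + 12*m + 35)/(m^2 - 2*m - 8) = (m^2 + 12*m + 35)/(m^2 - 2*m - 8)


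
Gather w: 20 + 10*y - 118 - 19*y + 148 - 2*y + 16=66 - 11*y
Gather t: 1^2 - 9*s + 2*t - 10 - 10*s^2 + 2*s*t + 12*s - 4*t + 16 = -10*s^2 + 3*s + t*(2*s - 2) + 7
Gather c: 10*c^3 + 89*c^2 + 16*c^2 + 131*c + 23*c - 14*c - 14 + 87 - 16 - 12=10*c^3 + 105*c^2 + 140*c + 45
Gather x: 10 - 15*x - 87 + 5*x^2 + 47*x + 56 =5*x^2 + 32*x - 21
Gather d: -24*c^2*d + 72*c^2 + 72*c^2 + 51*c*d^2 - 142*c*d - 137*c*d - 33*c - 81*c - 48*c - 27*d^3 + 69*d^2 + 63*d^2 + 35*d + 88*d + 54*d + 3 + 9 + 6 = 144*c^2 - 162*c - 27*d^3 + d^2*(51*c + 132) + d*(-24*c^2 - 279*c + 177) + 18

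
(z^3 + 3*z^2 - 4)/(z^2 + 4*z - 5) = (z^2 + 4*z + 4)/(z + 5)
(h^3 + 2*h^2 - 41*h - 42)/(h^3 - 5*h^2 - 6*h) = (h + 7)/h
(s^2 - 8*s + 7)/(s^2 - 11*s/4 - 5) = 4*(-s^2 + 8*s - 7)/(-4*s^2 + 11*s + 20)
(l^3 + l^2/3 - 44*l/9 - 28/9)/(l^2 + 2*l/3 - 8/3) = (9*l^2 - 15*l - 14)/(3*(3*l - 4))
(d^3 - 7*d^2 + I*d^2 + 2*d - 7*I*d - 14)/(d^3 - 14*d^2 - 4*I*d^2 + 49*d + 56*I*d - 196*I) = (d^2 + I*d + 2)/(d^2 - d*(7 + 4*I) + 28*I)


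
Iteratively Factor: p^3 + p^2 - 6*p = (p)*(p^2 + p - 6) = p*(p + 3)*(p - 2)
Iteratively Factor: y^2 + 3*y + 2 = (y + 2)*(y + 1)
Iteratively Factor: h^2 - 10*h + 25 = (h - 5)*(h - 5)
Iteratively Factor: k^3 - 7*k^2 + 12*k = (k - 4)*(k^2 - 3*k) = (k - 4)*(k - 3)*(k)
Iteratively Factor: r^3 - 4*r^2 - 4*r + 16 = (r - 4)*(r^2 - 4) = (r - 4)*(r - 2)*(r + 2)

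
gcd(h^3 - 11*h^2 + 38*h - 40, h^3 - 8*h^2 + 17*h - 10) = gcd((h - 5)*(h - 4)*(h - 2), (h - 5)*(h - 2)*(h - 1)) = h^2 - 7*h + 10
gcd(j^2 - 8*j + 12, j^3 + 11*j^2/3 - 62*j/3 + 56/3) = j - 2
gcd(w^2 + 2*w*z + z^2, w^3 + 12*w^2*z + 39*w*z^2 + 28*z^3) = w + z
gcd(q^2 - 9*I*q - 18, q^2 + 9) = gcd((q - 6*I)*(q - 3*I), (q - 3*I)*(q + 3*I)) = q - 3*I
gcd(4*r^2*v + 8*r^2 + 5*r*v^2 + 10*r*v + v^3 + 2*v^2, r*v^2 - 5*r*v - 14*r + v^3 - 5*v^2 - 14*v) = r*v + 2*r + v^2 + 2*v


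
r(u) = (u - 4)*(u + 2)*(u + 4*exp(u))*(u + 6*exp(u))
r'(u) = (u - 4)*(u + 2)*(u + 4*exp(u))*(6*exp(u) + 1) + (u - 4)*(u + 2)*(u + 6*exp(u))*(4*exp(u) + 1) + (u - 4)*(u + 4*exp(u))*(u + 6*exp(u)) + (u + 2)*(u + 4*exp(u))*(u + 6*exp(u)) = 10*u^3*exp(u) + 4*u^3 + 48*u^2*exp(2*u) + 10*u^2*exp(u) - 6*u^2 - 48*u*exp(2*u) - 120*u*exp(u) - 16*u - 432*exp(2*u) - 80*exp(u)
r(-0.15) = -126.76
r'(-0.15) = -364.85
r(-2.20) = 3.34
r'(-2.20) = -23.63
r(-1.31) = 0.26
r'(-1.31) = 0.19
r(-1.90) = -0.77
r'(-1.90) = -5.17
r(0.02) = -202.47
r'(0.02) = -534.99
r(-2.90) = 42.77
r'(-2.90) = -95.33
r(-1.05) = -1.76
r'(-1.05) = -18.79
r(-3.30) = 92.11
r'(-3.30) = -153.53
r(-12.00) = 23039.88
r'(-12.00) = -7584.09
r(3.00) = -51469.29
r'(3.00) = -59694.59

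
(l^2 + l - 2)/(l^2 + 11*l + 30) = (l^2 + l - 2)/(l^2 + 11*l + 30)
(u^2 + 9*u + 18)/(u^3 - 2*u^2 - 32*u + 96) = (u + 3)/(u^2 - 8*u + 16)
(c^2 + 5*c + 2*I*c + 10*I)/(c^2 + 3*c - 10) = (c + 2*I)/(c - 2)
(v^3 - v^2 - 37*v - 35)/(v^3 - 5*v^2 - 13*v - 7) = (v + 5)/(v + 1)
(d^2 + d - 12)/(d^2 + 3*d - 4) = (d - 3)/(d - 1)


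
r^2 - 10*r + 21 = (r - 7)*(r - 3)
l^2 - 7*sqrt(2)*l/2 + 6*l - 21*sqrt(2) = (l + 6)*(l - 7*sqrt(2)/2)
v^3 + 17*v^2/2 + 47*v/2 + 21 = (v + 2)*(v + 3)*(v + 7/2)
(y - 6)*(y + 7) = y^2 + y - 42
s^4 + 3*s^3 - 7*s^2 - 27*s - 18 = (s - 3)*(s + 1)*(s + 2)*(s + 3)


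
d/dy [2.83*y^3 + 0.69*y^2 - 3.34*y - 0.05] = 8.49*y^2 + 1.38*y - 3.34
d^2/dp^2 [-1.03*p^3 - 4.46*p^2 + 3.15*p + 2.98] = -6.18*p - 8.92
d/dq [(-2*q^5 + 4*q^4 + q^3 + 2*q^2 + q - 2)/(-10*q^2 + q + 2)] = 2*(30*q^6 - 44*q^5 - 9*q^4 + 17*q^3 + 9*q^2 - 16*q + 2)/(100*q^4 - 20*q^3 - 39*q^2 + 4*q + 4)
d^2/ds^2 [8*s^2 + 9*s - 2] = 16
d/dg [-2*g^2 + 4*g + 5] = 4 - 4*g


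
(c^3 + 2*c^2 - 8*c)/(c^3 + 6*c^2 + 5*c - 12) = c*(c - 2)/(c^2 + 2*c - 3)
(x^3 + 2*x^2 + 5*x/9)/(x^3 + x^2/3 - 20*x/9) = (3*x + 1)/(3*x - 4)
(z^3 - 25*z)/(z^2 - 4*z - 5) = z*(z + 5)/(z + 1)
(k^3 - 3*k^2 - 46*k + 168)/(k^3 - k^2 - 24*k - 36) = (k^2 + 3*k - 28)/(k^2 + 5*k + 6)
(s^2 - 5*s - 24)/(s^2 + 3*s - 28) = (s^2 - 5*s - 24)/(s^2 + 3*s - 28)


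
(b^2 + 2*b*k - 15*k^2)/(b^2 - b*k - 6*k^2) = (b + 5*k)/(b + 2*k)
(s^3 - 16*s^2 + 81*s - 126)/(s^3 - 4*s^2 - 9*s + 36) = (s^2 - 13*s + 42)/(s^2 - s - 12)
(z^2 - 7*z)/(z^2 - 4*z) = (z - 7)/(z - 4)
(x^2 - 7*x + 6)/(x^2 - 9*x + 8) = (x - 6)/(x - 8)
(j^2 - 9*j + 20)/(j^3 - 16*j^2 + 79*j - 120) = (j - 4)/(j^2 - 11*j + 24)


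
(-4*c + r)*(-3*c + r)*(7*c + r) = 84*c^3 - 37*c^2*r + r^3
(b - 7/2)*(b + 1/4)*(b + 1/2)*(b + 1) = b^4 - 7*b^3/4 - 21*b^2/4 - 47*b/16 - 7/16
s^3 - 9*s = s*(s - 3)*(s + 3)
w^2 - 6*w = w*(w - 6)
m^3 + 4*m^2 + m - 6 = (m - 1)*(m + 2)*(m + 3)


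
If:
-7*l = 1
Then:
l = -1/7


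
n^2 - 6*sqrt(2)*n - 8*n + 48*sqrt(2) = (n - 8)*(n - 6*sqrt(2))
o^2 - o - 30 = (o - 6)*(o + 5)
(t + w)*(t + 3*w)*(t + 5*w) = t^3 + 9*t^2*w + 23*t*w^2 + 15*w^3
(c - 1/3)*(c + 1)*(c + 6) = c^3 + 20*c^2/3 + 11*c/3 - 2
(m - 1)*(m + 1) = m^2 - 1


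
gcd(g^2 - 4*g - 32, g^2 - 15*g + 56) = g - 8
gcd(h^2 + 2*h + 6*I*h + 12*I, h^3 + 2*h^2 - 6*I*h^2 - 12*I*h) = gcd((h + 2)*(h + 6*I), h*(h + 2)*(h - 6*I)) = h + 2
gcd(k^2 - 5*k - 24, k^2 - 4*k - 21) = k + 3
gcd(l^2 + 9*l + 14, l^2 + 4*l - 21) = l + 7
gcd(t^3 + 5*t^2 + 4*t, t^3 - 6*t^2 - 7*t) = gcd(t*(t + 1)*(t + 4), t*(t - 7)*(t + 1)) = t^2 + t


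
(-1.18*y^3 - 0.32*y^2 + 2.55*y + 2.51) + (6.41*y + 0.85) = -1.18*y^3 - 0.32*y^2 + 8.96*y + 3.36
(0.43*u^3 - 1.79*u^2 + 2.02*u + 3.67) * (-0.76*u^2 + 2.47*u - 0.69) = -0.3268*u^5 + 2.4225*u^4 - 6.2532*u^3 + 3.4353*u^2 + 7.6711*u - 2.5323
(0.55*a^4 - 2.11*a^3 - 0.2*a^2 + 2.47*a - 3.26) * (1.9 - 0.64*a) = -0.352*a^5 + 2.3954*a^4 - 3.881*a^3 - 1.9608*a^2 + 6.7794*a - 6.194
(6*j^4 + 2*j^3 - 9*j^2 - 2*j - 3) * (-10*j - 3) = -60*j^5 - 38*j^4 + 84*j^3 + 47*j^2 + 36*j + 9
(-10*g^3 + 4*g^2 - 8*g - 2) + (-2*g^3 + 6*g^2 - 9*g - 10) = -12*g^3 + 10*g^2 - 17*g - 12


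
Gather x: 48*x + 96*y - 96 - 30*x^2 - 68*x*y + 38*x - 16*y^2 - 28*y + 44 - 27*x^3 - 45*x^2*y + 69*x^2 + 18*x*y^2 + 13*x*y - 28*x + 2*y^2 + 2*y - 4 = -27*x^3 + x^2*(39 - 45*y) + x*(18*y^2 - 55*y + 58) - 14*y^2 + 70*y - 56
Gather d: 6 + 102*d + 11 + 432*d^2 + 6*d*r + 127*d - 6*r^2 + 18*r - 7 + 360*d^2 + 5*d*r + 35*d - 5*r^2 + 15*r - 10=792*d^2 + d*(11*r + 264) - 11*r^2 + 33*r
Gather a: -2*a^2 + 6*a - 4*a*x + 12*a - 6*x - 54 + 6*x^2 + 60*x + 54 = -2*a^2 + a*(18 - 4*x) + 6*x^2 + 54*x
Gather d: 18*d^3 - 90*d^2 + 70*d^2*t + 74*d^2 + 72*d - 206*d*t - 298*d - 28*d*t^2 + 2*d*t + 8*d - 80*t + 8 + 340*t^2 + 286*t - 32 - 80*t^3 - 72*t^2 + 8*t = 18*d^3 + d^2*(70*t - 16) + d*(-28*t^2 - 204*t - 218) - 80*t^3 + 268*t^2 + 214*t - 24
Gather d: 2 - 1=1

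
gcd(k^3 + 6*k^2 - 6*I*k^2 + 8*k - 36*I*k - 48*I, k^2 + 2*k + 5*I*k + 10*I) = k + 2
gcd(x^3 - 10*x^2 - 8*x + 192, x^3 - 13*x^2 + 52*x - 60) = x - 6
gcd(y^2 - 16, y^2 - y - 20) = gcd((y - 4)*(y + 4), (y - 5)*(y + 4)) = y + 4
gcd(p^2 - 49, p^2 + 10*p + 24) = 1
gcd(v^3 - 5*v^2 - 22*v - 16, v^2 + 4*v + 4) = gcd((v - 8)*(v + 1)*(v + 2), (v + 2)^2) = v + 2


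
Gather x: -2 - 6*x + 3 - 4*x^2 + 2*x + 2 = -4*x^2 - 4*x + 3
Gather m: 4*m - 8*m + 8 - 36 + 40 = 12 - 4*m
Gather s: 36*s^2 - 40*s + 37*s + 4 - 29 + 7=36*s^2 - 3*s - 18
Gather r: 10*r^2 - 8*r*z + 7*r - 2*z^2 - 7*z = 10*r^2 + r*(7 - 8*z) - 2*z^2 - 7*z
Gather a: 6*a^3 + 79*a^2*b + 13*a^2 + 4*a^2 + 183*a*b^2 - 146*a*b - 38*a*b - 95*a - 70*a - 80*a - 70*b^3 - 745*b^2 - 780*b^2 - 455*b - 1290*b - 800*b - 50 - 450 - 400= 6*a^3 + a^2*(79*b + 17) + a*(183*b^2 - 184*b - 245) - 70*b^3 - 1525*b^2 - 2545*b - 900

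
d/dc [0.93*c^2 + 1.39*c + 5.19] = 1.86*c + 1.39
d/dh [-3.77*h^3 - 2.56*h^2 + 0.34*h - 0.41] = -11.31*h^2 - 5.12*h + 0.34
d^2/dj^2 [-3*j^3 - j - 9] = -18*j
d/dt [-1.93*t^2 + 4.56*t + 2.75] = 4.56 - 3.86*t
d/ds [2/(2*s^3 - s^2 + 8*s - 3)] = 4*(-3*s^2 + s - 4)/(2*s^3 - s^2 + 8*s - 3)^2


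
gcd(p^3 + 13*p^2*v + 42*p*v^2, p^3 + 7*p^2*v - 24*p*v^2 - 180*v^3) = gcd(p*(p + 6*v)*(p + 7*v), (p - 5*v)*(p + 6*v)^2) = p + 6*v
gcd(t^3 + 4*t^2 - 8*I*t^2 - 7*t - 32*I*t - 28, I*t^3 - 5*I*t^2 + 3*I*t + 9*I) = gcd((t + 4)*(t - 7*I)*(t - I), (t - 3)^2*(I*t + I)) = 1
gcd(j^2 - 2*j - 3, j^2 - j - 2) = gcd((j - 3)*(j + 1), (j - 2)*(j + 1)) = j + 1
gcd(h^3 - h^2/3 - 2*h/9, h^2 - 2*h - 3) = 1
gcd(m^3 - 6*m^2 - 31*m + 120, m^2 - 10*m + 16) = m - 8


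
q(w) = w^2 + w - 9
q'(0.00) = 1.00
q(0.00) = -9.00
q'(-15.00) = -29.00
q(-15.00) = 201.00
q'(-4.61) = -8.22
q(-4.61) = 7.64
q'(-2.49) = -3.98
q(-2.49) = -5.29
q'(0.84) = 2.68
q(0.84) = -7.45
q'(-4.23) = -7.46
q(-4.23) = 4.66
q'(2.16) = 5.32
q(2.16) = -2.17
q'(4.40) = 9.80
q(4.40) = 14.76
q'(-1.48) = -1.96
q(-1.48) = -8.29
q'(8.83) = 18.66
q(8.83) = 77.80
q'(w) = 2*w + 1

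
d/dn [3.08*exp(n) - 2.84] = 3.08*exp(n)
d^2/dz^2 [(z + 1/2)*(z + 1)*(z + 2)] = 6*z + 7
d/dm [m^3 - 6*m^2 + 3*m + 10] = 3*m^2 - 12*m + 3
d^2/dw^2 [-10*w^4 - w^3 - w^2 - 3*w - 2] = -120*w^2 - 6*w - 2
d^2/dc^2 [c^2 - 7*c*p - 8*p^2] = 2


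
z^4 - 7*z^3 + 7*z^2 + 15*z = z*(z - 5)*(z - 3)*(z + 1)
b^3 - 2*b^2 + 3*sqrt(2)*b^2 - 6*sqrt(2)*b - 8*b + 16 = (b - 2)*(b - sqrt(2))*(b + 4*sqrt(2))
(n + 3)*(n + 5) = n^2 + 8*n + 15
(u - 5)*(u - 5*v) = u^2 - 5*u*v - 5*u + 25*v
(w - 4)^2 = w^2 - 8*w + 16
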